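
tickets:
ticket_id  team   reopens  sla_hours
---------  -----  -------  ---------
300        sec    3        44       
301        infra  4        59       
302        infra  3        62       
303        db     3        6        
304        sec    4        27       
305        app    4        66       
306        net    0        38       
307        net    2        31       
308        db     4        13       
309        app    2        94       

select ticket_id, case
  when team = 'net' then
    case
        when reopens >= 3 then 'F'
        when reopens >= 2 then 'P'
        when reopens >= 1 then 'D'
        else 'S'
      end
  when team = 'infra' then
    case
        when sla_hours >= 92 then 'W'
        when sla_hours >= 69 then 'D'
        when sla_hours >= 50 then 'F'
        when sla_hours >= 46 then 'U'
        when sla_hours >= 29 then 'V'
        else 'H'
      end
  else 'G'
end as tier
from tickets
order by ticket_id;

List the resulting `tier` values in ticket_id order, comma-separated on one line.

ticket_id=300: team='sec' → outer ELSE → G
ticket_id=301: team='infra' → inner[sla_hours >= 50] → F
ticket_id=302: team='infra' → inner[sla_hours >= 50] → F
ticket_id=303: team='db' → outer ELSE → G
ticket_id=304: team='sec' → outer ELSE → G
ticket_id=305: team='app' → outer ELSE → G
ticket_id=306: team='net' → inner[ELSE] → S
ticket_id=307: team='net' → inner[reopens >= 2] → P
ticket_id=308: team='db' → outer ELSE → G
ticket_id=309: team='app' → outer ELSE → G

G, F, F, G, G, G, S, P, G, G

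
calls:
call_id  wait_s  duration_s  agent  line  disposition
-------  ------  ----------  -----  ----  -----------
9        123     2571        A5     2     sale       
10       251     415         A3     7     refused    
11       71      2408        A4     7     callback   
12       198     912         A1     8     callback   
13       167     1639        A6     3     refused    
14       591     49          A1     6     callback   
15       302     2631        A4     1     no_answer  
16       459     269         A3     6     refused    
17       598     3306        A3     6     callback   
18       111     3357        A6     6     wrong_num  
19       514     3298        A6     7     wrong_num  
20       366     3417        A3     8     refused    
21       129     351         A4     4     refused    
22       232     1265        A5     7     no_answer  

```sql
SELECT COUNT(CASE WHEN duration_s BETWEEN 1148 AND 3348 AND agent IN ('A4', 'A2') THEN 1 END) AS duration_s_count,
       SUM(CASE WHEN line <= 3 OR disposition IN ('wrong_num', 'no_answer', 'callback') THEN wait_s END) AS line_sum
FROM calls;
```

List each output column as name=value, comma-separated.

duration_s_count=2, line_sum=2907

[duration_s_count: duration_s BETWEEN 1148 AND 3348 AND agent IN ('A4', 'A2')]
call_id=9: ✗
call_id=10: ✗
call_id=11: ✓ → 1
call_id=12: ✗
call_id=13: ✗
call_id=14: ✗
call_id=15: ✓ → 1
call_id=16: ✗
call_id=17: ✗
call_id=18: ✗
call_id=19: ✗
call_id=20: ✗
call_id=21: ✗
call_id=22: ✗
duration_s_count = COUNT(1, 1) = 2
—
[line_sum: line <= 3 OR disposition IN ('wrong_num', 'no_answer', 'callback')]
call_id=9: ✓ → 123
call_id=10: ✗
call_id=11: ✓ → 71
call_id=12: ✓ → 198
call_id=13: ✓ → 167
call_id=14: ✓ → 591
call_id=15: ✓ → 302
call_id=16: ✗
call_id=17: ✓ → 598
call_id=18: ✓ → 111
call_id=19: ✓ → 514
call_id=20: ✗
call_id=21: ✗
call_id=22: ✓ → 232
line_sum = 123 + 71 + 198 + 167 + 591 + 302 + 598 + 111 + 514 + 232 = 2907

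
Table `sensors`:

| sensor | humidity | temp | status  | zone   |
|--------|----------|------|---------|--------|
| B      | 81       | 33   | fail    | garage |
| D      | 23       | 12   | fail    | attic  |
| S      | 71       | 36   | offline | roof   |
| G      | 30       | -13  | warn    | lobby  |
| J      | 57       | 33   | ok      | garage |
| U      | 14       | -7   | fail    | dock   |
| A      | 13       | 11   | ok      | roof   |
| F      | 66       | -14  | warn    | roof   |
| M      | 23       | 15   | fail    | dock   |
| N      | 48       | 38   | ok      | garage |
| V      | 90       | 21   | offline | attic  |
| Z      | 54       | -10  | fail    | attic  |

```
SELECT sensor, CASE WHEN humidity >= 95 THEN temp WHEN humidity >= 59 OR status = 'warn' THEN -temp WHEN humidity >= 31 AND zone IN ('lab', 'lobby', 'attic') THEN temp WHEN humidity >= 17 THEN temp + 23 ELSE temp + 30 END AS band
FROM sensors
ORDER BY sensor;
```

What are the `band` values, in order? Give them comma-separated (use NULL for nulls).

sensor=A: ELSE → 41
sensor=B: humidity >= 59 OR status = 'warn' → -33
sensor=D: humidity >= 17 → 35
sensor=F: humidity >= 59 OR status = 'warn' → 14
sensor=G: humidity >= 59 OR status = 'warn' → 13
sensor=J: humidity >= 17 → 56
sensor=M: humidity >= 17 → 38
sensor=N: humidity >= 17 → 61
sensor=S: humidity >= 59 OR status = 'warn' → -36
sensor=U: ELSE → 23
sensor=V: humidity >= 59 OR status = 'warn' → -21
sensor=Z: humidity >= 31 AND zone IN ('lab', 'lobby', 'attic') → -10

41, -33, 35, 14, 13, 56, 38, 61, -36, 23, -21, -10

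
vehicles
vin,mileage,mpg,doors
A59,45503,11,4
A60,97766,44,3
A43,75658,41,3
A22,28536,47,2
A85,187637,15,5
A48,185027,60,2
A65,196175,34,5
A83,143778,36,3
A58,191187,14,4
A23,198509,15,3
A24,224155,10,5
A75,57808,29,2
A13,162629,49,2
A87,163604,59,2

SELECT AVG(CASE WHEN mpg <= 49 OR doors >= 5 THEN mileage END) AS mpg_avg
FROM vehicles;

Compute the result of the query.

vin=A59: ✓ → 45503
vin=A60: ✓ → 97766
vin=A43: ✓ → 75658
vin=A22: ✓ → 28536
vin=A85: ✓ → 187637
vin=A48: ✗
vin=A65: ✓ → 196175
vin=A83: ✓ → 143778
vin=A58: ✓ → 191187
vin=A23: ✓ → 198509
vin=A24: ✓ → 224155
vin=A75: ✓ → 57808
vin=A13: ✓ → 162629
vin=A87: ✗
mpg_avg = (45503 + 97766 + 75658 + 28536 + 187637 + 196175 + 143778 + 191187 + 198509 + 224155 + 57808 + 162629) / 12 = 134111.75

134111.75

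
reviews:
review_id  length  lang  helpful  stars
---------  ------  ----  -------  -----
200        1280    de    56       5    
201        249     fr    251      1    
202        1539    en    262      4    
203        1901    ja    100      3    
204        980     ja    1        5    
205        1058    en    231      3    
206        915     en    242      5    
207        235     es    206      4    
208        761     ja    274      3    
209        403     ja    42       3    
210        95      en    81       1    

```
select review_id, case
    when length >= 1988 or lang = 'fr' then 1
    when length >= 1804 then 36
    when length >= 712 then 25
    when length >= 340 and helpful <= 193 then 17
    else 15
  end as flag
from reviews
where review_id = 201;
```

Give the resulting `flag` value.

review_id = 201: length=249, lang=fr, helpful=251, stars=1.
length >= 1988 or lang = 'fr' → true → 1

1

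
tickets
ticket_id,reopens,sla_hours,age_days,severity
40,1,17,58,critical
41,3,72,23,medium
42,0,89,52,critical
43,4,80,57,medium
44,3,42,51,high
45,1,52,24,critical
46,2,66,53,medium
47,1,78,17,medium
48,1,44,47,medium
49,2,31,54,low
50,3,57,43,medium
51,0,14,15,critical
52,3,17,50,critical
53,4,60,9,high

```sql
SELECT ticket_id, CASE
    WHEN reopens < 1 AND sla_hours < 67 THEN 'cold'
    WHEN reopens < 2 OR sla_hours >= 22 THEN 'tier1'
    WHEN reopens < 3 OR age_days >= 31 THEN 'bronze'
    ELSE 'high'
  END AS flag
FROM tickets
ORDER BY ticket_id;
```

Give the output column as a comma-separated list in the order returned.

tier1, tier1, tier1, tier1, tier1, tier1, tier1, tier1, tier1, tier1, tier1, cold, bronze, tier1

ticket_id=40: reopens < 2 OR sla_hours >= 22 → tier1
ticket_id=41: reopens < 2 OR sla_hours >= 22 → tier1
ticket_id=42: reopens < 2 OR sla_hours >= 22 → tier1
ticket_id=43: reopens < 2 OR sla_hours >= 22 → tier1
ticket_id=44: reopens < 2 OR sla_hours >= 22 → tier1
ticket_id=45: reopens < 2 OR sla_hours >= 22 → tier1
ticket_id=46: reopens < 2 OR sla_hours >= 22 → tier1
ticket_id=47: reopens < 2 OR sla_hours >= 22 → tier1
ticket_id=48: reopens < 2 OR sla_hours >= 22 → tier1
ticket_id=49: reopens < 2 OR sla_hours >= 22 → tier1
ticket_id=50: reopens < 2 OR sla_hours >= 22 → tier1
ticket_id=51: reopens < 1 AND sla_hours < 67 → cold
ticket_id=52: reopens < 3 OR age_days >= 31 → bronze
ticket_id=53: reopens < 2 OR sla_hours >= 22 → tier1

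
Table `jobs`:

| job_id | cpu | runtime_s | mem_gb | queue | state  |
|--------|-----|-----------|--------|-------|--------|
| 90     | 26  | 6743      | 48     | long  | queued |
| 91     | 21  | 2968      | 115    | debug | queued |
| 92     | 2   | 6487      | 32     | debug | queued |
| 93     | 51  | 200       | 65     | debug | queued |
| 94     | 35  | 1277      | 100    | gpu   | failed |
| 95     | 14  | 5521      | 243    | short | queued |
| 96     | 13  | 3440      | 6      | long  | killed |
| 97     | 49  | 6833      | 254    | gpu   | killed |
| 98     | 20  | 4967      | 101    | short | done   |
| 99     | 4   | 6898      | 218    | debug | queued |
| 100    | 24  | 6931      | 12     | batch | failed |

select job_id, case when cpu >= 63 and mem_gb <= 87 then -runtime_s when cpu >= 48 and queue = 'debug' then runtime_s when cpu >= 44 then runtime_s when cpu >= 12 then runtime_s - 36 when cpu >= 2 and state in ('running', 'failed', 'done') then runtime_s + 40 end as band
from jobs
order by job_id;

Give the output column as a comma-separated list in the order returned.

job_id=90: cpu >= 12 → 6707
job_id=91: cpu >= 12 → 2932
job_id=92: (no match → NULL) → NULL
job_id=93: cpu >= 48 and queue = 'debug' → 200
job_id=94: cpu >= 12 → 1241
job_id=95: cpu >= 12 → 5485
job_id=96: cpu >= 12 → 3404
job_id=97: cpu >= 44 → 6833
job_id=98: cpu >= 12 → 4931
job_id=99: (no match → NULL) → NULL
job_id=100: cpu >= 12 → 6895

6707, 2932, NULL, 200, 1241, 5485, 3404, 6833, 4931, NULL, 6895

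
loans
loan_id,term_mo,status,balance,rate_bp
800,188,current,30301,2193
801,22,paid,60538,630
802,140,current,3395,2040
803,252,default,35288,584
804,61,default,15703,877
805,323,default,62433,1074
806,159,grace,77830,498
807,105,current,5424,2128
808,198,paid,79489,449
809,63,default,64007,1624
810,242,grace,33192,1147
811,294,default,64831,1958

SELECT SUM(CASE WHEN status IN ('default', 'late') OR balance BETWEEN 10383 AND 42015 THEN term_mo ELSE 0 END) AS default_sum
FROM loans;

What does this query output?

1423

loan_id=800: ✓ → 188
loan_id=801: ✗
loan_id=802: ✗
loan_id=803: ✓ → 252
loan_id=804: ✓ → 61
loan_id=805: ✓ → 323
loan_id=806: ✗
loan_id=807: ✗
loan_id=808: ✗
loan_id=809: ✓ → 63
loan_id=810: ✓ → 242
loan_id=811: ✓ → 294
default_sum = 188 + 252 + 61 + 323 + 63 + 242 + 294 = 1423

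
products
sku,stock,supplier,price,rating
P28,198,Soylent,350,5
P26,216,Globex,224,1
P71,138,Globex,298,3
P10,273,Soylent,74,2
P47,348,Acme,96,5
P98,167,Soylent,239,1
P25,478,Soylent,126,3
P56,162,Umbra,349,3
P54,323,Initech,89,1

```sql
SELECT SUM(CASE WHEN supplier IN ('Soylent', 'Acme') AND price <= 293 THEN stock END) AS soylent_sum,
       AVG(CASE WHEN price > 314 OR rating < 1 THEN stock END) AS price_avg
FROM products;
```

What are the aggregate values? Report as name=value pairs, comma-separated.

[soylent_sum: supplier IN ('Soylent', 'Acme') AND price <= 293]
sku=P28: ✗
sku=P26: ✗
sku=P71: ✗
sku=P10: ✓ → 273
sku=P47: ✓ → 348
sku=P98: ✓ → 167
sku=P25: ✓ → 478
sku=P56: ✗
sku=P54: ✗
soylent_sum = 273 + 348 + 167 + 478 = 1266
—
[price_avg: price > 314 OR rating < 1]
sku=P28: ✓ → 198
sku=P26: ✗
sku=P71: ✗
sku=P10: ✗
sku=P47: ✗
sku=P98: ✗
sku=P25: ✗
sku=P56: ✓ → 162
sku=P54: ✗
price_avg = (198 + 162) / 2 = 180

soylent_sum=1266, price_avg=180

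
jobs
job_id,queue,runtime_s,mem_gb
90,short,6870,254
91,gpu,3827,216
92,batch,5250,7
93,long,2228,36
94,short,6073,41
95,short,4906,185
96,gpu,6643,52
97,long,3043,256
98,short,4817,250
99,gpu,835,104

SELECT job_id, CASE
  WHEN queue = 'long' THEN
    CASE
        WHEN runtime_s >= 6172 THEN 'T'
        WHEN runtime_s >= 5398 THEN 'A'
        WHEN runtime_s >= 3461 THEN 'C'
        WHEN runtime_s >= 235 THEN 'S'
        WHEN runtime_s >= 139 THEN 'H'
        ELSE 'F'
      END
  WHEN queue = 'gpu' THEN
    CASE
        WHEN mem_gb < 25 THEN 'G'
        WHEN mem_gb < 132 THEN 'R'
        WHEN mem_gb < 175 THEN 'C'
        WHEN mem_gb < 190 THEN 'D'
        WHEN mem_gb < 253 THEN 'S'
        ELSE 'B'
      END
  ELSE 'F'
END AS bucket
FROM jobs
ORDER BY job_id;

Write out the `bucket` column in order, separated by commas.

job_id=90: queue='short' → outer ELSE → F
job_id=91: queue='gpu' → inner[mem_gb < 253] → S
job_id=92: queue='batch' → outer ELSE → F
job_id=93: queue='long' → inner[runtime_s >= 235] → S
job_id=94: queue='short' → outer ELSE → F
job_id=95: queue='short' → outer ELSE → F
job_id=96: queue='gpu' → inner[mem_gb < 132] → R
job_id=97: queue='long' → inner[runtime_s >= 235] → S
job_id=98: queue='short' → outer ELSE → F
job_id=99: queue='gpu' → inner[mem_gb < 132] → R

F, S, F, S, F, F, R, S, F, R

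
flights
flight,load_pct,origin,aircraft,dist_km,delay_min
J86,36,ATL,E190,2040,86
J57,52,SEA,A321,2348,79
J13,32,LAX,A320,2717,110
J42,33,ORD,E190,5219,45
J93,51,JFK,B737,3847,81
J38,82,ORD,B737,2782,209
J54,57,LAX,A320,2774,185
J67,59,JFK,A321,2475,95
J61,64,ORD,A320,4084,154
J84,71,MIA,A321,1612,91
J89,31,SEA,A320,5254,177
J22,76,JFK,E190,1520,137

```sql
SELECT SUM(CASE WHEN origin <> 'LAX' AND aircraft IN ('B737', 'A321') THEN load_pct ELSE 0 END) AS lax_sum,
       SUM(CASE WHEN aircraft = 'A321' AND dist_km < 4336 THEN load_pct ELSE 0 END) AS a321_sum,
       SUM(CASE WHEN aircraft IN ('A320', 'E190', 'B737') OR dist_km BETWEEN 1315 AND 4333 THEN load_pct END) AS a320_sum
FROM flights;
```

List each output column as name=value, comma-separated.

[lax_sum: origin <> 'LAX' AND aircraft IN ('B737', 'A321')]
flight=J86: ✗
flight=J57: ✓ → 52
flight=J13: ✗
flight=J42: ✗
flight=J93: ✓ → 51
flight=J38: ✓ → 82
flight=J54: ✗
flight=J67: ✓ → 59
flight=J61: ✗
flight=J84: ✓ → 71
flight=J89: ✗
flight=J22: ✗
lax_sum = 52 + 51 + 82 + 59 + 71 = 315
—
[a321_sum: aircraft = 'A321' AND dist_km < 4336]
flight=J86: ✗
flight=J57: ✓ → 52
flight=J13: ✗
flight=J42: ✗
flight=J93: ✗
flight=J38: ✗
flight=J54: ✗
flight=J67: ✓ → 59
flight=J61: ✗
flight=J84: ✓ → 71
flight=J89: ✗
flight=J22: ✗
a321_sum = 52 + 59 + 71 = 182
—
[a320_sum: aircraft IN ('A320', 'E190', 'B737') OR dist_km BETWEEN 1315 AND 4333]
flight=J86: ✓ → 36
flight=J57: ✓ → 52
flight=J13: ✓ → 32
flight=J42: ✓ → 33
flight=J93: ✓ → 51
flight=J38: ✓ → 82
flight=J54: ✓ → 57
flight=J67: ✓ → 59
flight=J61: ✓ → 64
flight=J84: ✓ → 71
flight=J89: ✓ → 31
flight=J22: ✓ → 76
a320_sum = 36 + 52 + 32 + 33 + 51 + 82 + 57 + 59 + 64 + 71 + 31 + 76 = 644

lax_sum=315, a321_sum=182, a320_sum=644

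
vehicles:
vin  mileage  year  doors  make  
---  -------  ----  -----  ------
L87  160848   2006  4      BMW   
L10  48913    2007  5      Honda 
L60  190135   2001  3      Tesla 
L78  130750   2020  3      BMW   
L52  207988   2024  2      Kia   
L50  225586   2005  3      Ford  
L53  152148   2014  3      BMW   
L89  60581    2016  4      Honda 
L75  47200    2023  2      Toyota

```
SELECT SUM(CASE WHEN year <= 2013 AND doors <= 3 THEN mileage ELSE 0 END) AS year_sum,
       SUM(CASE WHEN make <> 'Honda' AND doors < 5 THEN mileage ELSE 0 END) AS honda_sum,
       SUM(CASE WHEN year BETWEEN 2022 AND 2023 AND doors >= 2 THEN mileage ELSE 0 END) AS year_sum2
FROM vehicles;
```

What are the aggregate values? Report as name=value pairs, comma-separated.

[year_sum: year <= 2013 AND doors <= 3]
vin=L87: ✗
vin=L10: ✗
vin=L60: ✓ → 190135
vin=L78: ✗
vin=L52: ✗
vin=L50: ✓ → 225586
vin=L53: ✗
vin=L89: ✗
vin=L75: ✗
year_sum = 190135 + 225586 = 415721
—
[honda_sum: make <> 'Honda' AND doors < 5]
vin=L87: ✓ → 160848
vin=L10: ✗
vin=L60: ✓ → 190135
vin=L78: ✓ → 130750
vin=L52: ✓ → 207988
vin=L50: ✓ → 225586
vin=L53: ✓ → 152148
vin=L89: ✗
vin=L75: ✓ → 47200
honda_sum = 160848 + 190135 + 130750 + 207988 + 225586 + 152148 + 47200 = 1114655
—
[year_sum2: year BETWEEN 2022 AND 2023 AND doors >= 2]
vin=L87: ✗
vin=L10: ✗
vin=L60: ✗
vin=L78: ✗
vin=L52: ✗
vin=L50: ✗
vin=L53: ✗
vin=L89: ✗
vin=L75: ✓ → 47200
year_sum2 = 47200

year_sum=415721, honda_sum=1114655, year_sum2=47200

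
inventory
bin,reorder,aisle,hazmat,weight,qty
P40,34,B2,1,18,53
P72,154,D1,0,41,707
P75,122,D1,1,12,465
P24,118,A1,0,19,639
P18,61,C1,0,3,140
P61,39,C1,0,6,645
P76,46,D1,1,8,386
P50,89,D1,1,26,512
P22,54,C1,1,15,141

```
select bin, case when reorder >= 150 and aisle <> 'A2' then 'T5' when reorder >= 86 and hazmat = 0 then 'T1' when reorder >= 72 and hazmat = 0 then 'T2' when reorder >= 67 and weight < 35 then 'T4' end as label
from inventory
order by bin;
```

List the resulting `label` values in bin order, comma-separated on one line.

NULL, NULL, T1, NULL, T4, NULL, T5, T4, NULL

bin=P18: (no match → NULL) → NULL
bin=P22: (no match → NULL) → NULL
bin=P24: reorder >= 86 and hazmat = 0 → T1
bin=P40: (no match → NULL) → NULL
bin=P50: reorder >= 67 and weight < 35 → T4
bin=P61: (no match → NULL) → NULL
bin=P72: reorder >= 150 and aisle <> 'A2' → T5
bin=P75: reorder >= 67 and weight < 35 → T4
bin=P76: (no match → NULL) → NULL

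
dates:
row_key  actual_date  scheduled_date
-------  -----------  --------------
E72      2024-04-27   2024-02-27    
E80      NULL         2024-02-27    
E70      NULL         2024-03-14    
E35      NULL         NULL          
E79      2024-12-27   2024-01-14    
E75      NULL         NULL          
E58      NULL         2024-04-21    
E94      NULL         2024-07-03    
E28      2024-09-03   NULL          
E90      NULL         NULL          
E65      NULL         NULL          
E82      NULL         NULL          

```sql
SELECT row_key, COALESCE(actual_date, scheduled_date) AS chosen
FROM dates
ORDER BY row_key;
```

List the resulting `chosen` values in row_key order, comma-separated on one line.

row_key=E28: actual_date=2024-09-03 → 2024-09-03
row_key=E35: actual_date=NULL, scheduled_date=NULL (all NULL) → NULL
row_key=E58: actual_date=NULL, scheduled_date=2024-04-21 → 2024-04-21
row_key=E65: actual_date=NULL, scheduled_date=NULL (all NULL) → NULL
row_key=E70: actual_date=NULL, scheduled_date=2024-03-14 → 2024-03-14
row_key=E72: actual_date=2024-04-27 → 2024-04-27
row_key=E75: actual_date=NULL, scheduled_date=NULL (all NULL) → NULL
row_key=E79: actual_date=2024-12-27 → 2024-12-27
row_key=E80: actual_date=NULL, scheduled_date=2024-02-27 → 2024-02-27
row_key=E82: actual_date=NULL, scheduled_date=NULL (all NULL) → NULL
row_key=E90: actual_date=NULL, scheduled_date=NULL (all NULL) → NULL
row_key=E94: actual_date=NULL, scheduled_date=2024-07-03 → 2024-07-03

2024-09-03, NULL, 2024-04-21, NULL, 2024-03-14, 2024-04-27, NULL, 2024-12-27, 2024-02-27, NULL, NULL, 2024-07-03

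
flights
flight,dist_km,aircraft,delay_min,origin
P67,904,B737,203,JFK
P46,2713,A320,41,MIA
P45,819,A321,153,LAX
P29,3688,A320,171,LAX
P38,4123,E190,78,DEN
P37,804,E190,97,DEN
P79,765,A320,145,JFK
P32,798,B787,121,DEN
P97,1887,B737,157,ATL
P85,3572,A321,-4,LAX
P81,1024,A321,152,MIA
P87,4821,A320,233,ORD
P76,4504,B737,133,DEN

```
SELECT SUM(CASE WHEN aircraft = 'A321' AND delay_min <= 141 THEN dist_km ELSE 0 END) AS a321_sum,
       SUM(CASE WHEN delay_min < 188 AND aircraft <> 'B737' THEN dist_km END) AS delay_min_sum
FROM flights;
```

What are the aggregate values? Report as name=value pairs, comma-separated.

[a321_sum: aircraft = 'A321' AND delay_min <= 141]
flight=P67: ✗
flight=P46: ✗
flight=P45: ✗
flight=P29: ✗
flight=P38: ✗
flight=P37: ✗
flight=P79: ✗
flight=P32: ✗
flight=P97: ✗
flight=P85: ✓ → 3572
flight=P81: ✗
flight=P87: ✗
flight=P76: ✗
a321_sum = 3572
—
[delay_min_sum: delay_min < 188 AND aircraft <> 'B737']
flight=P67: ✗
flight=P46: ✓ → 2713
flight=P45: ✓ → 819
flight=P29: ✓ → 3688
flight=P38: ✓ → 4123
flight=P37: ✓ → 804
flight=P79: ✓ → 765
flight=P32: ✓ → 798
flight=P97: ✗
flight=P85: ✓ → 3572
flight=P81: ✓ → 1024
flight=P87: ✗
flight=P76: ✗
delay_min_sum = 2713 + 819 + 3688 + 4123 + 804 + 765 + 798 + 3572 + 1024 = 18306

a321_sum=3572, delay_min_sum=18306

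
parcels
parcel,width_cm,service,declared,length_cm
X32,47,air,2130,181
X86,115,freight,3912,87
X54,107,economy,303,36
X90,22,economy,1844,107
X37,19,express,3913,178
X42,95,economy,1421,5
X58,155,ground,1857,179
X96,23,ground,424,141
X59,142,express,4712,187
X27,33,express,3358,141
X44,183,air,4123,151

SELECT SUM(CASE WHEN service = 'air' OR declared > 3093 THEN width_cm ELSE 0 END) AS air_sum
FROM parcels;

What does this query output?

parcel=X32: ✓ → 47
parcel=X86: ✓ → 115
parcel=X54: ✗
parcel=X90: ✗
parcel=X37: ✓ → 19
parcel=X42: ✗
parcel=X58: ✗
parcel=X96: ✗
parcel=X59: ✓ → 142
parcel=X27: ✓ → 33
parcel=X44: ✓ → 183
air_sum = 47 + 115 + 19 + 142 + 33 + 183 = 539

539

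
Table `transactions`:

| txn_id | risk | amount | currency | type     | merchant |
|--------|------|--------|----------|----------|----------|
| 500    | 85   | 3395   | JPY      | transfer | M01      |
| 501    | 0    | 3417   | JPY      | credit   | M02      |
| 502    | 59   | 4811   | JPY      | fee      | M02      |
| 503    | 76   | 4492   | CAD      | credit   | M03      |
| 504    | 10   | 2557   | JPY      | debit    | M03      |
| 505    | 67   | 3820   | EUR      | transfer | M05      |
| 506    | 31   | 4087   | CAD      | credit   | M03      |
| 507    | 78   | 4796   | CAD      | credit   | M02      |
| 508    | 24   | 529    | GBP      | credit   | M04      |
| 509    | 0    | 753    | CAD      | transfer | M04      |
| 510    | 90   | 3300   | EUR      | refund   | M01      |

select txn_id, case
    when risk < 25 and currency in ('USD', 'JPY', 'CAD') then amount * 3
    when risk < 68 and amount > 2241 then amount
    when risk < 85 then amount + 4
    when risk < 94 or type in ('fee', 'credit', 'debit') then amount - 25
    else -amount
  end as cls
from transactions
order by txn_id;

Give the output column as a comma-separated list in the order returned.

txn_id=500: risk < 94 or type in ('fee', 'credit', 'debit') → 3370
txn_id=501: risk < 25 and currency in ('USD', 'JPY', 'CAD') → 10251
txn_id=502: risk < 68 and amount > 2241 → 4811
txn_id=503: risk < 85 → 4496
txn_id=504: risk < 25 and currency in ('USD', 'JPY', 'CAD') → 7671
txn_id=505: risk < 68 and amount > 2241 → 3820
txn_id=506: risk < 68 and amount > 2241 → 4087
txn_id=507: risk < 85 → 4800
txn_id=508: risk < 85 → 533
txn_id=509: risk < 25 and currency in ('USD', 'JPY', 'CAD') → 2259
txn_id=510: risk < 94 or type in ('fee', 'credit', 'debit') → 3275

3370, 10251, 4811, 4496, 7671, 3820, 4087, 4800, 533, 2259, 3275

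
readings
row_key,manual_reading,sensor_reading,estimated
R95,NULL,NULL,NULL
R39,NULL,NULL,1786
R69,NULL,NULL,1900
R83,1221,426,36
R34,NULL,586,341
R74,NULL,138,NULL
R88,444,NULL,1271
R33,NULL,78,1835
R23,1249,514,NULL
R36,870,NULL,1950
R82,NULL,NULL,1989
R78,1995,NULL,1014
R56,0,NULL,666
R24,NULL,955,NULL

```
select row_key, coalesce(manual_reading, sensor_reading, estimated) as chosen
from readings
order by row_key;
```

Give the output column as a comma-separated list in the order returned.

1249, 955, 78, 586, 870, 1786, 0, 1900, 138, 1995, 1989, 1221, 444, NULL

row_key=R23: manual_reading=1249 → 1249
row_key=R24: manual_reading=NULL, sensor_reading=955 → 955
row_key=R33: manual_reading=NULL, sensor_reading=78 → 78
row_key=R34: manual_reading=NULL, sensor_reading=586 → 586
row_key=R36: manual_reading=870 → 870
row_key=R39: manual_reading=NULL, sensor_reading=NULL, estimated=1786 → 1786
row_key=R56: manual_reading=0 → 0
row_key=R69: manual_reading=NULL, sensor_reading=NULL, estimated=1900 → 1900
row_key=R74: manual_reading=NULL, sensor_reading=138 → 138
row_key=R78: manual_reading=1995 → 1995
row_key=R82: manual_reading=NULL, sensor_reading=NULL, estimated=1989 → 1989
row_key=R83: manual_reading=1221 → 1221
row_key=R88: manual_reading=444 → 444
row_key=R95: manual_reading=NULL, sensor_reading=NULL, estimated=NULL (all NULL) → NULL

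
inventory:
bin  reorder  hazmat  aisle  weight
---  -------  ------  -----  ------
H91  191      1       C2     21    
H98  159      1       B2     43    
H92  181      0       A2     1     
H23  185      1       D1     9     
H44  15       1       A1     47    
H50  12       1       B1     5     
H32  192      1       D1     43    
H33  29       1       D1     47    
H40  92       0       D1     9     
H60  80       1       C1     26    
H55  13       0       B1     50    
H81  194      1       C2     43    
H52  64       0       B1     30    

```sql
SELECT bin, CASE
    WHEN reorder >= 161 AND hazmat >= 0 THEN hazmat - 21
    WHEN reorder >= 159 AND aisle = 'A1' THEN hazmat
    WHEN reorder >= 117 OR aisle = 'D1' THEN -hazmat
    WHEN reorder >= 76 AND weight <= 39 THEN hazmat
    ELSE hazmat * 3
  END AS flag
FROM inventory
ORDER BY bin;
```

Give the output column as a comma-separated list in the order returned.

bin=H23: reorder >= 161 AND hazmat >= 0 → -20
bin=H32: reorder >= 161 AND hazmat >= 0 → -20
bin=H33: reorder >= 117 OR aisle = 'D1' → -1
bin=H40: reorder >= 117 OR aisle = 'D1' → 0
bin=H44: ELSE → 3
bin=H50: ELSE → 3
bin=H52: ELSE → 0
bin=H55: ELSE → 0
bin=H60: reorder >= 76 AND weight <= 39 → 1
bin=H81: reorder >= 161 AND hazmat >= 0 → -20
bin=H91: reorder >= 161 AND hazmat >= 0 → -20
bin=H92: reorder >= 161 AND hazmat >= 0 → -21
bin=H98: reorder >= 117 OR aisle = 'D1' → -1

-20, -20, -1, 0, 3, 3, 0, 0, 1, -20, -20, -21, -1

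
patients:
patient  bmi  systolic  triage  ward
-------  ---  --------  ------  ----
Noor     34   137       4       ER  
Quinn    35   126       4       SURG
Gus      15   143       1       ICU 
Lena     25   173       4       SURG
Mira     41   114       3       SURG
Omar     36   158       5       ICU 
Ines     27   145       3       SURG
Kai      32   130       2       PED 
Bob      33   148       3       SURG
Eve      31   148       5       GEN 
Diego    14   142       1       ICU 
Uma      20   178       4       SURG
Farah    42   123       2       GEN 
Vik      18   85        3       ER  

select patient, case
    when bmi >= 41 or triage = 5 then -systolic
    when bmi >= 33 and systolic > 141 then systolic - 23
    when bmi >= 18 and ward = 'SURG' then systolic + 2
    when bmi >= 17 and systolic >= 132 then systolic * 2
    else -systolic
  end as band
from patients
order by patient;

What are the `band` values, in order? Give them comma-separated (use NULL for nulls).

125, -142, -148, -123, -143, 147, -130, 175, -114, 274, -158, 128, 180, -85

patient=Bob: bmi >= 33 and systolic > 141 → 125
patient=Diego: ELSE → -142
patient=Eve: bmi >= 41 or triage = 5 → -148
patient=Farah: bmi >= 41 or triage = 5 → -123
patient=Gus: ELSE → -143
patient=Ines: bmi >= 18 and ward = 'SURG' → 147
patient=Kai: ELSE → -130
patient=Lena: bmi >= 18 and ward = 'SURG' → 175
patient=Mira: bmi >= 41 or triage = 5 → -114
patient=Noor: bmi >= 17 and systolic >= 132 → 274
patient=Omar: bmi >= 41 or triage = 5 → -158
patient=Quinn: bmi >= 18 and ward = 'SURG' → 128
patient=Uma: bmi >= 18 and ward = 'SURG' → 180
patient=Vik: ELSE → -85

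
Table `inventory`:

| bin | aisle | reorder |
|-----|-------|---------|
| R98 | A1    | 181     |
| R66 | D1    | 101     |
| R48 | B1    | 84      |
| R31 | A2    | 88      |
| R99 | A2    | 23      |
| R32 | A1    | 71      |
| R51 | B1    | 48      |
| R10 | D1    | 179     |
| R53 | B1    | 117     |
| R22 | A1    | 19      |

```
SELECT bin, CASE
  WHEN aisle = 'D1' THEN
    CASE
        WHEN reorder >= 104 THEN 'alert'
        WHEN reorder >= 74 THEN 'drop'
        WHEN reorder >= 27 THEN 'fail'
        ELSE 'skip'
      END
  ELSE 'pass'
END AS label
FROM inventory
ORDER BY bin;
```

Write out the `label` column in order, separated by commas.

alert, pass, pass, pass, pass, pass, pass, drop, pass, pass

bin=R10: aisle='D1' → inner[reorder >= 104] → alert
bin=R22: aisle='A1' → outer ELSE → pass
bin=R31: aisle='A2' → outer ELSE → pass
bin=R32: aisle='A1' → outer ELSE → pass
bin=R48: aisle='B1' → outer ELSE → pass
bin=R51: aisle='B1' → outer ELSE → pass
bin=R53: aisle='B1' → outer ELSE → pass
bin=R66: aisle='D1' → inner[reorder >= 74] → drop
bin=R98: aisle='A1' → outer ELSE → pass
bin=R99: aisle='A2' → outer ELSE → pass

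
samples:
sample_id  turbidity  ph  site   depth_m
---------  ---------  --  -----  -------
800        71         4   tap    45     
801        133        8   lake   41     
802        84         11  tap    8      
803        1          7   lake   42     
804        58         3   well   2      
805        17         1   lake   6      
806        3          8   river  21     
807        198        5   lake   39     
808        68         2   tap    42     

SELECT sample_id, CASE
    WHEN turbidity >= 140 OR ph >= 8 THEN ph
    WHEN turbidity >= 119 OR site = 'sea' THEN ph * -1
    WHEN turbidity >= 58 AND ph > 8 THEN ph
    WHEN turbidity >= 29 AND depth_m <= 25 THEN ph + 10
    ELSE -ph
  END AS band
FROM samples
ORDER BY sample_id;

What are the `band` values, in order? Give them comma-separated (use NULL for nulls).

-4, 8, 11, -7, 13, -1, 8, 5, -2

sample_id=800: ELSE → -4
sample_id=801: turbidity >= 140 OR ph >= 8 → 8
sample_id=802: turbidity >= 140 OR ph >= 8 → 11
sample_id=803: ELSE → -7
sample_id=804: turbidity >= 29 AND depth_m <= 25 → 13
sample_id=805: ELSE → -1
sample_id=806: turbidity >= 140 OR ph >= 8 → 8
sample_id=807: turbidity >= 140 OR ph >= 8 → 5
sample_id=808: ELSE → -2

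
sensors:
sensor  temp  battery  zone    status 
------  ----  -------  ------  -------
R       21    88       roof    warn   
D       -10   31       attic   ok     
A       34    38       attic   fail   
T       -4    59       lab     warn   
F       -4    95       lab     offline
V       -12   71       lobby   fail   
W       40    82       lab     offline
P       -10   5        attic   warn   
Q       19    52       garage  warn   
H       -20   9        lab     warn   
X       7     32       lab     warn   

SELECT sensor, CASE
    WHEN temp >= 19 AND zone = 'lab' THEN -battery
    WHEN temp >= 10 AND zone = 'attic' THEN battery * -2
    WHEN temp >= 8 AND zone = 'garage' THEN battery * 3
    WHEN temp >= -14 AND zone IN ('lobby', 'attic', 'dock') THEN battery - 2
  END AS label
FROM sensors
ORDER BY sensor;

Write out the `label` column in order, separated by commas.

-76, 29, NULL, NULL, 3, 156, NULL, NULL, 69, -82, NULL

sensor=A: temp >= 10 AND zone = 'attic' → -76
sensor=D: temp >= -14 AND zone IN ('lobby', 'attic', 'dock') → 29
sensor=F: (no match → NULL) → NULL
sensor=H: (no match → NULL) → NULL
sensor=P: temp >= -14 AND zone IN ('lobby', 'attic', 'dock') → 3
sensor=Q: temp >= 8 AND zone = 'garage' → 156
sensor=R: (no match → NULL) → NULL
sensor=T: (no match → NULL) → NULL
sensor=V: temp >= -14 AND zone IN ('lobby', 'attic', 'dock') → 69
sensor=W: temp >= 19 AND zone = 'lab' → -82
sensor=X: (no match → NULL) → NULL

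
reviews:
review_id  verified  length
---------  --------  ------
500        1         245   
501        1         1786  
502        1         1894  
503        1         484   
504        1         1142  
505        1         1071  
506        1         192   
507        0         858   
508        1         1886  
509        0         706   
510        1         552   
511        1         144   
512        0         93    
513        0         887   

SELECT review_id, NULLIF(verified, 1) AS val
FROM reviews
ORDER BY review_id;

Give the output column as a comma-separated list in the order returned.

NULL, NULL, NULL, NULL, NULL, NULL, NULL, 0, NULL, 0, NULL, NULL, 0, 0

review_id=500: verified=1 vs 1: equal → NULL
review_id=501: verified=1 vs 1: equal → NULL
review_id=502: verified=1 vs 1: equal → NULL
review_id=503: verified=1 vs 1: equal → NULL
review_id=504: verified=1 vs 1: equal → NULL
review_id=505: verified=1 vs 1: equal → NULL
review_id=506: verified=1 vs 1: equal → NULL
review_id=507: verified=0 vs 1: differ → 0
review_id=508: verified=1 vs 1: equal → NULL
review_id=509: verified=0 vs 1: differ → 0
review_id=510: verified=1 vs 1: equal → NULL
review_id=511: verified=1 vs 1: equal → NULL
review_id=512: verified=0 vs 1: differ → 0
review_id=513: verified=0 vs 1: differ → 0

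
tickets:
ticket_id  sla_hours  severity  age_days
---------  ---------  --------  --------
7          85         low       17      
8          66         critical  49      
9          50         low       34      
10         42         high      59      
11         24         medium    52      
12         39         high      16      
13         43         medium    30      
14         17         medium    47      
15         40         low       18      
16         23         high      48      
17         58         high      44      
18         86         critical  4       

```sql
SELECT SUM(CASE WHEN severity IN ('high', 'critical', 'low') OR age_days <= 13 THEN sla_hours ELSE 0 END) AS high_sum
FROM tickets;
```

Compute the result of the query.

489

ticket_id=7: ✓ → 85
ticket_id=8: ✓ → 66
ticket_id=9: ✓ → 50
ticket_id=10: ✓ → 42
ticket_id=11: ✗
ticket_id=12: ✓ → 39
ticket_id=13: ✗
ticket_id=14: ✗
ticket_id=15: ✓ → 40
ticket_id=16: ✓ → 23
ticket_id=17: ✓ → 58
ticket_id=18: ✓ → 86
high_sum = 85 + 66 + 50 + 42 + 39 + 40 + 23 + 58 + 86 = 489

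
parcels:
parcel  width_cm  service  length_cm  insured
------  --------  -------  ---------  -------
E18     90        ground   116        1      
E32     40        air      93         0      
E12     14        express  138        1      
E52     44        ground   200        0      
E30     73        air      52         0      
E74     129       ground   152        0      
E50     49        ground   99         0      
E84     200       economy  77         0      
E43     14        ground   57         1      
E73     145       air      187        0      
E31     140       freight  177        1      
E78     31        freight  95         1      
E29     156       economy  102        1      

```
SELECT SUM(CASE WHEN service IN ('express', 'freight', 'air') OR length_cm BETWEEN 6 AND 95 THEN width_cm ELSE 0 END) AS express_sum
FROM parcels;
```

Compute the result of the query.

parcel=E18: ✗
parcel=E32: ✓ → 40
parcel=E12: ✓ → 14
parcel=E52: ✗
parcel=E30: ✓ → 73
parcel=E74: ✗
parcel=E50: ✗
parcel=E84: ✓ → 200
parcel=E43: ✓ → 14
parcel=E73: ✓ → 145
parcel=E31: ✓ → 140
parcel=E78: ✓ → 31
parcel=E29: ✗
express_sum = 40 + 14 + 73 + 200 + 14 + 145 + 140 + 31 = 657

657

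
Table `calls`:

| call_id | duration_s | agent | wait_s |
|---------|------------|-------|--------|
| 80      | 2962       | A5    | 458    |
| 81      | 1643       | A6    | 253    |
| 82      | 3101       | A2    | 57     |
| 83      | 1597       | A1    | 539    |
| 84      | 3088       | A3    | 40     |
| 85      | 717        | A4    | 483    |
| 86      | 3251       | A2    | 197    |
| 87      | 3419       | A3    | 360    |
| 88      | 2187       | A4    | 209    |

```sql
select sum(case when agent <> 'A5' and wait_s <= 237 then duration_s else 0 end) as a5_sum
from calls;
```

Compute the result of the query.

call_id=80: ✗
call_id=81: ✗
call_id=82: ✓ → 3101
call_id=83: ✗
call_id=84: ✓ → 3088
call_id=85: ✗
call_id=86: ✓ → 3251
call_id=87: ✗
call_id=88: ✓ → 2187
a5_sum = 3101 + 3088 + 3251 + 2187 = 11627

11627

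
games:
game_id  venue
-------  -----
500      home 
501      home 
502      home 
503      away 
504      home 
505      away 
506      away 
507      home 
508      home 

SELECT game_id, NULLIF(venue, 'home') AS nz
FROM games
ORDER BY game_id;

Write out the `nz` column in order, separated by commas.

NULL, NULL, NULL, away, NULL, away, away, NULL, NULL

game_id=500: venue=home vs home: equal → NULL
game_id=501: venue=home vs home: equal → NULL
game_id=502: venue=home vs home: equal → NULL
game_id=503: venue=away vs home: differ → away
game_id=504: venue=home vs home: equal → NULL
game_id=505: venue=away vs home: differ → away
game_id=506: venue=away vs home: differ → away
game_id=507: venue=home vs home: equal → NULL
game_id=508: venue=home vs home: equal → NULL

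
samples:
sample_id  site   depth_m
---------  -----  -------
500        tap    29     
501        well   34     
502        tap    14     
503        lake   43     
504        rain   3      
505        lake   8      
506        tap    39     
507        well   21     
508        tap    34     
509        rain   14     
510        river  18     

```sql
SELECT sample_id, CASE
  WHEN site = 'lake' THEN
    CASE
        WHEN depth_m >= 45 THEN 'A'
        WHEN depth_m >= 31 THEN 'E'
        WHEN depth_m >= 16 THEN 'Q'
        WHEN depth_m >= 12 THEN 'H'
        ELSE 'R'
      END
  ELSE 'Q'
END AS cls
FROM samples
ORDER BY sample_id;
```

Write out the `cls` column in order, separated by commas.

sample_id=500: site='tap' → outer ELSE → Q
sample_id=501: site='well' → outer ELSE → Q
sample_id=502: site='tap' → outer ELSE → Q
sample_id=503: site='lake' → inner[depth_m >= 31] → E
sample_id=504: site='rain' → outer ELSE → Q
sample_id=505: site='lake' → inner[ELSE] → R
sample_id=506: site='tap' → outer ELSE → Q
sample_id=507: site='well' → outer ELSE → Q
sample_id=508: site='tap' → outer ELSE → Q
sample_id=509: site='rain' → outer ELSE → Q
sample_id=510: site='river' → outer ELSE → Q

Q, Q, Q, E, Q, R, Q, Q, Q, Q, Q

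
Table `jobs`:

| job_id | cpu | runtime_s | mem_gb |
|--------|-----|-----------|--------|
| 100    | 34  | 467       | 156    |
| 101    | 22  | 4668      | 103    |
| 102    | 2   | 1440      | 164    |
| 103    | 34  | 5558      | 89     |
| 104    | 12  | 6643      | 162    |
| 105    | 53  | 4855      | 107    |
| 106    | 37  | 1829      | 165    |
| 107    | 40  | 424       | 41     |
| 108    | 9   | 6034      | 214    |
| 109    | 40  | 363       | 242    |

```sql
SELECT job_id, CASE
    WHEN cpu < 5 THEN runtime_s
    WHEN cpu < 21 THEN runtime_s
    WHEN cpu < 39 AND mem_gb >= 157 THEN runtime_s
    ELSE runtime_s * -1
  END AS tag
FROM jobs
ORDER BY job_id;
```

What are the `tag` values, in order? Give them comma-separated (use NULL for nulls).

job_id=100: ELSE → -467
job_id=101: ELSE → -4668
job_id=102: cpu < 5 → 1440
job_id=103: ELSE → -5558
job_id=104: cpu < 21 → 6643
job_id=105: ELSE → -4855
job_id=106: cpu < 39 AND mem_gb >= 157 → 1829
job_id=107: ELSE → -424
job_id=108: cpu < 21 → 6034
job_id=109: ELSE → -363

-467, -4668, 1440, -5558, 6643, -4855, 1829, -424, 6034, -363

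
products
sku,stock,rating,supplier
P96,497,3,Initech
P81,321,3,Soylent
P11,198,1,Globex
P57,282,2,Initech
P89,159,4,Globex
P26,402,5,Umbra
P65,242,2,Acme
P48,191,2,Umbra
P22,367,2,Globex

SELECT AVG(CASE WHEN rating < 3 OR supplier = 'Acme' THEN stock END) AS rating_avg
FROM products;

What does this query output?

sku=P96: ✗
sku=P81: ✗
sku=P11: ✓ → 198
sku=P57: ✓ → 282
sku=P89: ✗
sku=P26: ✗
sku=P65: ✓ → 242
sku=P48: ✓ → 191
sku=P22: ✓ → 367
rating_avg = (198 + 282 + 242 + 191 + 367) / 5 = 256

256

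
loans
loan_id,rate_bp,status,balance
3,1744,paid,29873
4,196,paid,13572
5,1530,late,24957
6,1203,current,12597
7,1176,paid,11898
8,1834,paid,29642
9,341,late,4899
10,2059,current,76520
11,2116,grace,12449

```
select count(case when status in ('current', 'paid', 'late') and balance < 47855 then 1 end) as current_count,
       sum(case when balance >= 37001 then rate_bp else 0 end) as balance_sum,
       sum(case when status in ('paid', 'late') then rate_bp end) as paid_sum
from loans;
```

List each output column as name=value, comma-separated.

current_count=7, balance_sum=2059, paid_sum=6821

[current_count: status in ('current', 'paid', 'late') and balance < 47855]
loan_id=3: ✓ → 1
loan_id=4: ✓ → 1
loan_id=5: ✓ → 1
loan_id=6: ✓ → 1
loan_id=7: ✓ → 1
loan_id=8: ✓ → 1
loan_id=9: ✓ → 1
loan_id=10: ✗
loan_id=11: ✗
current_count = COUNT(1, 1, 1, 1, 1, 1, 1) = 7
—
[balance_sum: balance >= 37001]
loan_id=3: ✗
loan_id=4: ✗
loan_id=5: ✗
loan_id=6: ✗
loan_id=7: ✗
loan_id=8: ✗
loan_id=9: ✗
loan_id=10: ✓ → 2059
loan_id=11: ✗
balance_sum = 2059
—
[paid_sum: status in ('paid', 'late')]
loan_id=3: ✓ → 1744
loan_id=4: ✓ → 196
loan_id=5: ✓ → 1530
loan_id=6: ✗
loan_id=7: ✓ → 1176
loan_id=8: ✓ → 1834
loan_id=9: ✓ → 341
loan_id=10: ✗
loan_id=11: ✗
paid_sum = 1744 + 196 + 1530 + 1176 + 1834 + 341 = 6821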